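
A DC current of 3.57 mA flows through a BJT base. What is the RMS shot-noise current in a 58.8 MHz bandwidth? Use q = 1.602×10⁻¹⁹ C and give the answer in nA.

I_n = √(2qI·B)
2qI·B = 2 × 1.602×10⁻¹⁹ × 3.57×10⁻³ × 5.88×10⁷ = 6.73×10⁻¹⁴ A²
I_n = √(6.73×10⁻¹⁴) = 2.59×10⁻⁷ A = 259 nA

259 nA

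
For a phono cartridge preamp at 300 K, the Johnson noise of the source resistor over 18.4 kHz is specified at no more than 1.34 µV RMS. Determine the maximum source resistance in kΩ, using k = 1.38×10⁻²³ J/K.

5.89 kΩ

Johnson–Nyquist: V_n = √(4kTRB) ⇒ R = V_n² / (4kTB)
4kTB = 4 × 1.38×10⁻²³ × 300 × 1.84×10⁴ = 3.05×10⁻¹⁶
R = (1.34×10⁻⁶)² / 3.05×10⁻¹⁶ = 5.89×10³ Ω = 5.89 kΩ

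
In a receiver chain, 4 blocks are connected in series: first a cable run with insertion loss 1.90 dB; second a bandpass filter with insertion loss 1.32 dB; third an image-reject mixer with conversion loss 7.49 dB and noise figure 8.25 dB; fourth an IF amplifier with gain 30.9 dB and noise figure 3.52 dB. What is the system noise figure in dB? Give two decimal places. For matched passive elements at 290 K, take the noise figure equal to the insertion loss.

14.58 dB

Convert to linear (a loss of L dB is a gain of −L dB): F_i = 10^(NF_i/10), G_i = 10^(G_i,dB/10)
  Stage 1: F_1 = 10^(1.90/10) = 1.549, G_1 = 10^(−1.90/10) = 0.6457
  Stage 2: F_2 = 10^(1.32/10) = 1.355, G_2 = 10^(−1.32/10) = 0.7379
  Stage 3: F_3 = 10^(8.25/10) = 6.683, G_3 = 10^(−7.49/10) = 0.1782
  Stage 4: F_4 = 10^(3.52/10) = 2.249, G_4 = 10^(30.9/10) = 1230
Friis cascade:
  F = 1.549 + (1.355 − 1)/0.6457 + (6.683 − 1)/0.4764 + (2.249 − 1)/0.08492 = 28.74
NF = 10 log₁₀(28.74) = 14.58 dB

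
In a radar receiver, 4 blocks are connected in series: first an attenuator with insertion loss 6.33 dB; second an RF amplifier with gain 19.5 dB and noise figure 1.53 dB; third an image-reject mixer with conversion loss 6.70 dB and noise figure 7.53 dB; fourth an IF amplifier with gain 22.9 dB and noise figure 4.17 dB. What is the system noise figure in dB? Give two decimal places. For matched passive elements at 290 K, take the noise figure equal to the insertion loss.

Convert to linear (a loss of L dB is a gain of −L dB): F_i = 10^(NF_i/10), G_i = 10^(G_i,dB/10)
  Stage 1: F_1 = 10^(6.33/10) = 4.295, G_1 = 10^(−6.33/10) = 0.2328
  Stage 2: F_2 = 10^(1.53/10) = 1.422, G_2 = 10^(19.5/10) = 89.13
  Stage 3: F_3 = 10^(7.53/10) = 5.662, G_3 = 10^(−6.70/10) = 0.2138
  Stage 4: F_4 = 10^(4.17/10) = 2.612, G_4 = 10^(22.9/10) = 195.0
Friis cascade:
  F = 4.295 + (1.422 − 1)/0.2328 + (5.662 − 1)/20.75 + (2.612 − 1)/4.436 = 6.698
NF = 10 log₁₀(6.698) = 8.26 dB

8.26 dB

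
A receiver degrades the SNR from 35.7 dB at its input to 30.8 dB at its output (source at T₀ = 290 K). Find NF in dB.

4.9 dB

NF (dB) = SNR_in(dB) − SNR_out(dB) when the source is at T₀
NF = 35.7 − 30.8 = 4.9 dB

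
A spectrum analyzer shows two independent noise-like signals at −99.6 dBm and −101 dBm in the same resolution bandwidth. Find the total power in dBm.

Convert to linear, add, convert back:
P₁ = 1.10×10⁻¹³ W, P₂ = 7.94×10⁻¹⁴ W
P_tot = 1.89×10⁻¹³ W → 10 log₁₀(P_tot / 10⁻³) = −97.2 dBm

−97.2 dBm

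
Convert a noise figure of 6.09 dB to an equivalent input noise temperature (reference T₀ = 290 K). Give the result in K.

F = 10^(6.09/10) = 4.06443
T_e = (F − 1)·T₀ = (4.06443 − 1) × 290 = 889 K

889 K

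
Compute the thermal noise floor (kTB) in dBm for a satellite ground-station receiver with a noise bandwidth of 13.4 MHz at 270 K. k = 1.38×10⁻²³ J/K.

−103.0 dBm

P_n = kTB = 1.38×10⁻²³ × 270 × 1.34×10⁷ = 4.99×10⁻¹⁴ W
In dBm: 10 log₁₀(4.99×10⁻¹⁴ / 10⁻³) = −103.0 dBm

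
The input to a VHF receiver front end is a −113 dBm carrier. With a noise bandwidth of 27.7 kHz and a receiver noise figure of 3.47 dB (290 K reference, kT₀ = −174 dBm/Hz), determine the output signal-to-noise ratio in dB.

13.1 dB

Noise floor: N = −174 + 10 log₁₀(B) + NF
10 log₁₀(2.77×10⁴) = 44.42 dB
N = −174 + 44.42 + 3.47 = −126.11 dBm
SNR = P_sig − N = −113 − (−126.11) = 13.11 dB → 13.1 dB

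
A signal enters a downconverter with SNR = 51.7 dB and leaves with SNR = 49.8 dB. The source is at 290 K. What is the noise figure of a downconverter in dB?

1.9 dB

NF (dB) = SNR_in(dB) − SNR_out(dB) when the source is at T₀
NF = 51.7 − 49.8 = 1.9 dB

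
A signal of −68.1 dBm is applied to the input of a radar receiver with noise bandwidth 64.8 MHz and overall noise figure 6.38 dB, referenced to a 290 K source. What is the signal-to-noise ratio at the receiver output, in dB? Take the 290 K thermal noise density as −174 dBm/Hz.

Noise floor: N = −174 + 10 log₁₀(B) + NF
10 log₁₀(6.48×10⁷) = 78.12 dB
N = −174 + 78.12 + 6.38 = −89.50 dBm
SNR = P_sig − N = −68.1 − (−89.50) = 21.40 dB → 21.4 dB

21.4 dB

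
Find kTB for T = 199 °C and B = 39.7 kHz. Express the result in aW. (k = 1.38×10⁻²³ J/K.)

259 aW

T = 199 °C + 273.15 = 472.15 K
P_n = kTB = 1.38×10⁻²³ × 472.15 × 3.97×10⁴ = 2.59×10⁻¹⁶ W = 259 aW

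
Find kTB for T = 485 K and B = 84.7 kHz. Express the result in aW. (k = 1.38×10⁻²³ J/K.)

P_n = kTB = 1.38×10⁻²³ × 485 × 8.47×10⁴ = 5.67×10⁻¹⁶ W = 567 aW

567 aW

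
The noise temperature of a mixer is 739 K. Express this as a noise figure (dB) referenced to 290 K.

5.50 dB

F = 1 + T_e/T₀ = 1 + 739/290 = 3.54828
NF = 10 log₁₀(3.54828) = 5.50 dB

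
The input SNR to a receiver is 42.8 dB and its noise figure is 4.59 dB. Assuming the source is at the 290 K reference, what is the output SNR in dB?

By definition F = SNR_in/SNR_out, so in dB: SNR_out = SNR_in − NF
SNR_out = 42.8 − 4.59 = 38.21 dB

38.21 dB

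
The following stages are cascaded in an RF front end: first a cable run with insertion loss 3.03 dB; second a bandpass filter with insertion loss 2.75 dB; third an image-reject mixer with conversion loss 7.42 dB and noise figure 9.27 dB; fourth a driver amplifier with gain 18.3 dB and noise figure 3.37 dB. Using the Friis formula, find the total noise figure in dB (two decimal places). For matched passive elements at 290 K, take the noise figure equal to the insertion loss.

17.52 dB

Convert to linear (a loss of L dB is a gain of −L dB): F_i = 10^(NF_i/10), G_i = 10^(G_i,dB/10)
  Stage 1: F_1 = 10^(3.03/10) = 2.009, G_1 = 10^(−3.03/10) = 0.4977
  Stage 2: F_2 = 10^(2.75/10) = 1.884, G_2 = 10^(−2.75/10) = 0.5309
  Stage 3: F_3 = 10^(9.27/10) = 8.453, G_3 = 10^(−7.42/10) = 0.1811
  Stage 4: F_4 = 10^(3.37/10) = 2.173, G_4 = 10^(18.3/10) = 67.61
Friis cascade:
  F = 2.009 + (1.884 − 1)/0.4977 + (8.453 − 1)/0.2642 + (2.173 − 1)/0.04786 = 56.49
NF = 10 log₁₀(56.49) = 17.52 dB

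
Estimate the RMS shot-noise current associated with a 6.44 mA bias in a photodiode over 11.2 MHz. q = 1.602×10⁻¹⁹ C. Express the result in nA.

I_n = √(2qI·B)
2qI·B = 2 × 1.602×10⁻¹⁹ × 6.44×10⁻³ × 1.12×10⁷ = 2.31×10⁻¹⁴ A²
I_n = √(2.31×10⁻¹⁴) = 1.52×10⁻⁷ A = 152 nA

152 nA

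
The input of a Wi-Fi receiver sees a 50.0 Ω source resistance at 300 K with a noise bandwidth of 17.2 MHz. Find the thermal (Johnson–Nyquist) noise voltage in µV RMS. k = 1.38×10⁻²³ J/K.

3.77 µV

V_n = √(4kTRB)
4kTRB = 4 × 1.38×10⁻²³ × 300 × 5.00×10¹ × 1.72×10⁷ = 1.42×10⁻¹¹ V²
V_n = √(1.42×10⁻¹¹) = 3.77×10⁻⁶ V = 3.77 µV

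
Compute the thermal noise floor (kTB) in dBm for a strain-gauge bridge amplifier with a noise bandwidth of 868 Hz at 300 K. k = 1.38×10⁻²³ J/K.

−144.4 dBm

P_n = kTB = 1.38×10⁻²³ × 300 × 8.68×10² = 3.59×10⁻¹⁸ W
In dBm: 10 log₁₀(3.59×10⁻¹⁸ / 10⁻³) = −144.4 dBm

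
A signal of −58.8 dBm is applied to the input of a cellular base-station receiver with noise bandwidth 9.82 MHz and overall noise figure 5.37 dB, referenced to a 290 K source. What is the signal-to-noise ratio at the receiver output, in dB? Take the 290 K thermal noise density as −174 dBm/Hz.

Noise floor: N = −174 + 10 log₁₀(B) + NF
10 log₁₀(9.82×10⁶) = 69.92 dB
N = −174 + 69.92 + 5.37 = −98.71 dBm
SNR = P_sig − N = −58.8 − (−98.71) = 39.91 dB → 39.9 dB

39.9 dB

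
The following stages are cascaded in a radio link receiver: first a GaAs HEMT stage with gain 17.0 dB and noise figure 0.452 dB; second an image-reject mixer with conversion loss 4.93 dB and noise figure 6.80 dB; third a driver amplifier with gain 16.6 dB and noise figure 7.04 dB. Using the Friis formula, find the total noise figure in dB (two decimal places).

Convert to linear (a loss of L dB is a gain of −L dB): F_i = 10^(NF_i/10), G_i = 10^(G_i,dB/10)
  Stage 1: F_1 = 10^(0.452/10) = 1.110, G_1 = 10^(17.0/10) = 50.12
  Stage 2: F_2 = 10^(6.80/10) = 4.786, G_2 = 10^(−4.93/10) = 0.3214
  Stage 3: F_3 = 10^(7.04/10) = 5.058, G_3 = 10^(16.6/10) = 45.71
Friis cascade:
  F = 1.110 + (4.786 − 1)/50.12 + (5.058 − 1)/16.11 = 1.437
NF = 10 log₁₀(1.437) = 1.58 dB

1.58 dB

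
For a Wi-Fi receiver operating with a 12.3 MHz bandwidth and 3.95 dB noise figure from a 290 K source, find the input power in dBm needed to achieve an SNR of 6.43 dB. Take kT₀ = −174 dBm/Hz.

−92.7 dBm

Sensitivity = −174 + 10 log₁₀(B) + NF + SNR_min
= −174 + 70.9 + 3.95 + 6.43
= −92.72 dBm → −92.7 dBm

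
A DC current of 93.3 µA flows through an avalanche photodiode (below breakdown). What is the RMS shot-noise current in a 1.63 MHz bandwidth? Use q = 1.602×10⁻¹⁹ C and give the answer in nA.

6.98 nA

I_n = √(2qI·B)
2qI·B = 2 × 1.602×10⁻¹⁹ × 9.33×10⁻⁵ × 1.63×10⁶ = 4.87×10⁻¹⁷ A²
I_n = √(4.87×10⁻¹⁷) = 6.98×10⁻⁹ A = 6.98 nA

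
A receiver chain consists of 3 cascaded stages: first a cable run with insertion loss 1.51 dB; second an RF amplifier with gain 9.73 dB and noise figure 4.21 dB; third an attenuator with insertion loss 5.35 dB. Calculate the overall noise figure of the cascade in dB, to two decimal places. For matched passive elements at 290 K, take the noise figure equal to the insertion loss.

6.13 dB

Convert to linear (a loss of L dB is a gain of −L dB): F_i = 10^(NF_i/10), G_i = 10^(G_i,dB/10)
  Stage 1: F_1 = 10^(1.51/10) = 1.416, G_1 = 10^(−1.51/10) = 0.7063
  Stage 2: F_2 = 10^(4.21/10) = 2.636, G_2 = 10^(9.73/10) = 9.397
  Stage 3: F_3 = 10^(5.35/10) = 3.428, G_3 = 10^(−5.35/10) = 0.2917
Friis cascade:
  F = 1.416 + (2.636 − 1)/0.7063 + (3.428 − 1)/6.637 = 4.098
NF = 10 log₁₀(4.098) = 6.13 dB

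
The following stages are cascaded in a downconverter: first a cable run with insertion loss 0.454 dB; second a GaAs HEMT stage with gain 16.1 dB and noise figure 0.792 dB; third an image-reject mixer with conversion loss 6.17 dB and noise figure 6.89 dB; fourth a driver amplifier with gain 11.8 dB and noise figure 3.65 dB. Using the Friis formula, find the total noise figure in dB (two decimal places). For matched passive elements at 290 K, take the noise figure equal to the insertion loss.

2.01 dB

Convert to linear (a loss of L dB is a gain of −L dB): F_i = 10^(NF_i/10), G_i = 10^(G_i,dB/10)
  Stage 1: F_1 = 10^(0.454/10) = 1.110, G_1 = 10^(−0.454/10) = 0.9007
  Stage 2: F_2 = 10^(0.792/10) = 1.200, G_2 = 10^(16.1/10) = 40.74
  Stage 3: F_3 = 10^(6.89/10) = 4.887, G_3 = 10^(−6.17/10) = 0.2415
  Stage 4: F_4 = 10^(3.65/10) = 2.317, G_4 = 10^(11.8/10) = 15.14
Friis cascade:
  F = 1.110 + (1.200 − 1)/0.9007 + (4.887 − 1)/36.69 + (2.317 − 1)/8.863 = 1.587
NF = 10 log₁₀(1.587) = 2.01 dB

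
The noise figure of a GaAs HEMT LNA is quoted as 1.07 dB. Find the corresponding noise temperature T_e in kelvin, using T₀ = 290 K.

F = 10^(1.07/10) = 1.27938
T_e = (F − 1)·T₀ = (1.27938 − 1) × 290 = 81.0 K

81.0 K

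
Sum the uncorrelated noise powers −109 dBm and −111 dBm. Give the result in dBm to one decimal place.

Convert to linear, add, convert back:
P₁ = 1.26×10⁻¹⁴ W, P₂ = 7.94×10⁻¹⁵ W
P_tot = 2.05×10⁻¹⁴ W → 10 log₁₀(P_tot / 10⁻³) = −106.9 dBm

−106.9 dBm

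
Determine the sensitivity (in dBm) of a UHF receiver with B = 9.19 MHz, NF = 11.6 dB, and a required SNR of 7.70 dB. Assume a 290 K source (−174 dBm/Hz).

Sensitivity = −174 + 10 log₁₀(B) + NF + SNR_min
= −174 + 69.63 + 11.6 + 7.70
= −85.07 dBm → −85.1 dBm

−85.1 dBm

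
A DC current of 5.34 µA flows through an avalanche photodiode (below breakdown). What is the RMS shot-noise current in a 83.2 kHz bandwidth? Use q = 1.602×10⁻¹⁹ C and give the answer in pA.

I_n = √(2qI·B)
2qI·B = 2 × 1.602×10⁻¹⁹ × 5.34×10⁻⁶ × 8.32×10⁴ = 1.42×10⁻¹⁹ A²
I_n = √(1.42×10⁻¹⁹) = 3.77×10⁻¹⁰ A = 377 pA

377 pA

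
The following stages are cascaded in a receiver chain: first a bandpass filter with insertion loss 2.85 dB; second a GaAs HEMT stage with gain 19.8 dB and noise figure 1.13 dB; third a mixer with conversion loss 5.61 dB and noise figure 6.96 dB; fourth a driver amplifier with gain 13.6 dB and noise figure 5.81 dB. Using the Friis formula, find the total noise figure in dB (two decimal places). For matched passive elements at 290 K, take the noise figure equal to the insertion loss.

4.45 dB

Convert to linear (a loss of L dB is a gain of −L dB): F_i = 10^(NF_i/10), G_i = 10^(G_i,dB/10)
  Stage 1: F_1 = 10^(2.85/10) = 1.928, G_1 = 10^(−2.85/10) = 0.5188
  Stage 2: F_2 = 10^(1.13/10) = 1.297, G_2 = 10^(19.8/10) = 95.50
  Stage 3: F_3 = 10^(6.96/10) = 4.966, G_3 = 10^(−5.61/10) = 0.2748
  Stage 4: F_4 = 10^(5.81/10) = 3.811, G_4 = 10^(13.6/10) = 22.91
Friis cascade:
  F = 1.928 + (1.297 − 1)/0.5188 + (4.966 − 1)/49.55 + (3.811 − 1)/13.61 = 2.787
NF = 10 log₁₀(2.787) = 4.45 dB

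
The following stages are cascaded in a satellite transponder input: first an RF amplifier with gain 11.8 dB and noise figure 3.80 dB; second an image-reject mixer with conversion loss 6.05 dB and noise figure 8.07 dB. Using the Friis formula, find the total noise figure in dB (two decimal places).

Convert to linear (a loss of L dB is a gain of −L dB): F_i = 10^(NF_i/10), G_i = 10^(G_i,dB/10)
  Stage 1: F_1 = 10^(3.80/10) = 2.399, G_1 = 10^(11.8/10) = 15.14
  Stage 2: F_2 = 10^(8.07/10) = 6.412, G_2 = 10^(−6.05/10) = 0.2483
Friis cascade:
  F = 2.399 + (6.412 − 1)/15.14 = 2.756
NF = 10 log₁₀(2.756) = 4.40 dB

4.40 dB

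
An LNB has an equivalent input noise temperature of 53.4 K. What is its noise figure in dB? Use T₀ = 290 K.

F = 1 + T_e/T₀ = 1 + 53.4/290 = 1.18414
NF = 10 log₁₀(1.18414) = 0.734 dB

0.734 dB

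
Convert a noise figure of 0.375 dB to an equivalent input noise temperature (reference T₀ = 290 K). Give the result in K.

26.2 K

F = 10^(0.375/10) = 1.09018
T_e = (F − 1)·T₀ = (1.09018 − 1) × 290 = 26.2 K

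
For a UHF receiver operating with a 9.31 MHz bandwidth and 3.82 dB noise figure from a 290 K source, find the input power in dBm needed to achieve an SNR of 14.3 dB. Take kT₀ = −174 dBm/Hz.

Sensitivity = −174 + 10 log₁₀(B) + NF + SNR_min
= −174 + 69.69 + 3.82 + 14.3
= −86.19 dBm → −86.2 dBm

−86.2 dBm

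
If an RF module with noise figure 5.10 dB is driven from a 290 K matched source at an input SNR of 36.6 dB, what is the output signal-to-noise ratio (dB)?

31.50 dB

By definition F = SNR_in/SNR_out, so in dB: SNR_out = SNR_in − NF
SNR_out = 36.6 − 5.10 = 31.50 dB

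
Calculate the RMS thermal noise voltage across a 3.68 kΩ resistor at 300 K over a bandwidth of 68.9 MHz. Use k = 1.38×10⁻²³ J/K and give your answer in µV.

64.8 µV

V_n = √(4kTRB)
4kTRB = 4 × 1.38×10⁻²³ × 300 × 3.68×10³ × 6.89×10⁷ = 4.20×10⁻⁹ V²
V_n = √(4.20×10⁻⁹) = 6.48×10⁻⁵ V = 64.8 µV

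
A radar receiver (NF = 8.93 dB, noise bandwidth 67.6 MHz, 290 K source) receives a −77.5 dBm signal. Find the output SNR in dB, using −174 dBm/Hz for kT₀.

9.3 dB

Noise floor: N = −174 + 10 log₁₀(B) + NF
10 log₁₀(6.76×10⁷) = 78.3 dB
N = −174 + 78.3 + 8.93 = −86.77 dBm
SNR = P_sig − N = −77.5 − (−86.77) = 9.27 dB → 9.3 dB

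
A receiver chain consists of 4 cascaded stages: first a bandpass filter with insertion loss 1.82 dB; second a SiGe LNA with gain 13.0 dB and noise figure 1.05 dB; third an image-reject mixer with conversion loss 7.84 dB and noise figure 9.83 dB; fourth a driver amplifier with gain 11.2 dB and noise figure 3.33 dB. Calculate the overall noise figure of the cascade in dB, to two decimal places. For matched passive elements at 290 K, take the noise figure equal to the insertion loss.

Convert to linear (a loss of L dB is a gain of −L dB): F_i = 10^(NF_i/10), G_i = 10^(G_i,dB/10)
  Stage 1: F_1 = 10^(1.82/10) = 1.521, G_1 = 10^(−1.82/10) = 0.6577
  Stage 2: F_2 = 10^(1.05/10) = 1.274, G_2 = 10^(13.0/10) = 19.95
  Stage 3: F_3 = 10^(9.83/10) = 9.616, G_3 = 10^(−7.84/10) = 0.1644
  Stage 4: F_4 = 10^(3.33/10) = 2.153, G_4 = 10^(11.2/10) = 13.18
Friis cascade:
  F = 1.521 + (1.274 − 1)/0.6577 + (9.616 − 1)/13.12 + (2.153 − 1)/2.158 = 3.127
NF = 10 log₁₀(3.127) = 4.95 dB

4.95 dB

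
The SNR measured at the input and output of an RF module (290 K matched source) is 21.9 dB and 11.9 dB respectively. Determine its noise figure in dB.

NF (dB) = SNR_in(dB) − SNR_out(dB) when the source is at T₀
NF = 21.9 − 11.9 = 10.0 dB

10.0 dB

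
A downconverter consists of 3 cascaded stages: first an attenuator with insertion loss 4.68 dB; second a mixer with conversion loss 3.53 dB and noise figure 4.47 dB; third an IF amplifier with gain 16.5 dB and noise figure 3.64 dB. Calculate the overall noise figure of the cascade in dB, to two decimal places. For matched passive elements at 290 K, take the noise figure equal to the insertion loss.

Convert to linear (a loss of L dB is a gain of −L dB): F_i = 10^(NF_i/10), G_i = 10^(G_i,dB/10)
  Stage 1: F_1 = 10^(4.68/10) = 2.938, G_1 = 10^(−4.68/10) = 0.3404
  Stage 2: F_2 = 10^(4.47/10) = 2.799, G_2 = 10^(−3.53/10) = 0.4436
  Stage 3: F_3 = 10^(3.64/10) = 2.312, G_3 = 10^(16.5/10) = 44.67
Friis cascade:
  F = 2.938 + (2.799 − 1)/0.3404 + (2.312 − 1)/0.1510 = 16.91
NF = 10 log₁₀(16.91) = 12.28 dB

12.28 dB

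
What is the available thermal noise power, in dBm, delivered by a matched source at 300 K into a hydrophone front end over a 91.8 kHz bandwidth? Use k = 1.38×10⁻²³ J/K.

P_n = kTB = 1.38×10⁻²³ × 300 × 9.18×10⁴ = 3.80×10⁻¹⁶ W
In dBm: 10 log₁₀(3.80×10⁻¹⁶ / 10⁻³) = −124.2 dBm

−124.2 dBm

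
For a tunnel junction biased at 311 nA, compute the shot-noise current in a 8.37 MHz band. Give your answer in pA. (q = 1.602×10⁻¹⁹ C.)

913 pA

I_n = √(2qI·B)
2qI·B = 2 × 1.602×10⁻¹⁹ × 3.11×10⁻⁷ × 8.37×10⁶ = 8.34×10⁻¹⁹ A²
I_n = √(8.34×10⁻¹⁹) = 9.13×10⁻¹⁰ A = 913 pA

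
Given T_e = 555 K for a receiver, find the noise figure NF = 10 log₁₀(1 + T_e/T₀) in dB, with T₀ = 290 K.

4.64 dB

F = 1 + T_e/T₀ = 1 + 555/290 = 2.91379
NF = 10 log₁₀(2.91379) = 4.64 dB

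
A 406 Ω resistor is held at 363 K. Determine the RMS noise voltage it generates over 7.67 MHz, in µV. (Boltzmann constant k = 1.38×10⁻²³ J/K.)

V_n = √(4kTRB)
4kTRB = 4 × 1.38×10⁻²³ × 363 × 4.06×10² × 7.67×10⁶ = 6.24×10⁻¹¹ V²
V_n = √(6.24×10⁻¹¹) = 7.90×10⁻⁶ V = 7.90 µV

7.90 µV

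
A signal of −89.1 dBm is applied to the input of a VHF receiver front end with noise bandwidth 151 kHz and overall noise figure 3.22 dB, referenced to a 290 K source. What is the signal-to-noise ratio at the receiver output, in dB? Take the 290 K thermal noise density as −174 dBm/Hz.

Noise floor: N = −174 + 10 log₁₀(B) + NF
10 log₁₀(1.51×10⁵) = 51.79 dB
N = −174 + 51.79 + 3.22 = −118.99 dBm
SNR = P_sig − N = −89.1 − (−118.99) = 29.89 dB → 29.9 dB

29.9 dB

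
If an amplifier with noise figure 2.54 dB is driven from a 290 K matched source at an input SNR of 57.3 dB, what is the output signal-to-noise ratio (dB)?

By definition F = SNR_in/SNR_out, so in dB: SNR_out = SNR_in − NF
SNR_out = 57.3 − 2.54 = 54.76 dB

54.76 dB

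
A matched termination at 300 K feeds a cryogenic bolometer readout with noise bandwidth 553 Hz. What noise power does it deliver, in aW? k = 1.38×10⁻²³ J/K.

2.29 aW

P_n = kTB = 1.38×10⁻²³ × 300 × 5.53×10² = 2.29×10⁻¹⁸ W = 2.29 aW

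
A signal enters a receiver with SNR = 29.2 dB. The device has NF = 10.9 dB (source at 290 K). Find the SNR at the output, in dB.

By definition F = SNR_in/SNR_out, so in dB: SNR_out = SNR_in − NF
SNR_out = 29.2 − 10.9 = 18.3 dB

18.3 dB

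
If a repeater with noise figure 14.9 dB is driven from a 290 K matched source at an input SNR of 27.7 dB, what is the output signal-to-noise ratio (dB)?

12.8 dB

By definition F = SNR_in/SNR_out, so in dB: SNR_out = SNR_in − NF
SNR_out = 27.7 − 14.9 = 12.8 dB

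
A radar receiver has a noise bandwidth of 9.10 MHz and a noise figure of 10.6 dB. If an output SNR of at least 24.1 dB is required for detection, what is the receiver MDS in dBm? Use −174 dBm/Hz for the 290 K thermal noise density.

−69.7 dBm

Sensitivity = −174 + 10 log₁₀(B) + NF + SNR_min
= −174 + 69.59 + 10.6 + 24.1
= −69.71 dBm → −69.7 dBm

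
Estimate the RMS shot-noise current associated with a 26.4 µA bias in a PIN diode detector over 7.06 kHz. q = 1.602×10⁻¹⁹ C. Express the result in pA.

I_n = √(2qI·B)
2qI·B = 2 × 1.602×10⁻¹⁹ × 2.64×10⁻⁵ × 7.06×10³ = 5.97×10⁻²⁰ A²
I_n = √(5.97×10⁻²⁰) = 2.44×10⁻¹⁰ A = 244 pA

244 pA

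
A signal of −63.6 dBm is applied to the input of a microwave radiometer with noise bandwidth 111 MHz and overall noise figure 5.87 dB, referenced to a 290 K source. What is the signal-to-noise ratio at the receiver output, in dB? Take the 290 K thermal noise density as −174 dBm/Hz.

24.1 dB

Noise floor: N = −174 + 10 log₁₀(B) + NF
10 log₁₀(1.11×10⁸) = 80.45 dB
N = −174 + 80.45 + 5.87 = −87.68 dBm
SNR = P_sig − N = −63.6 − (−87.68) = 24.08 dB → 24.1 dB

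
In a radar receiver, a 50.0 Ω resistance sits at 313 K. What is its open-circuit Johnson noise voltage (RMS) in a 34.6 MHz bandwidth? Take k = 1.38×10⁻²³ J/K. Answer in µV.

5.47 µV

V_n = √(4kTRB)
4kTRB = 4 × 1.38×10⁻²³ × 313 × 5.00×10¹ × 3.46×10⁷ = 2.99×10⁻¹¹ V²
V_n = √(2.99×10⁻¹¹) = 5.47×10⁻⁶ V = 5.47 µV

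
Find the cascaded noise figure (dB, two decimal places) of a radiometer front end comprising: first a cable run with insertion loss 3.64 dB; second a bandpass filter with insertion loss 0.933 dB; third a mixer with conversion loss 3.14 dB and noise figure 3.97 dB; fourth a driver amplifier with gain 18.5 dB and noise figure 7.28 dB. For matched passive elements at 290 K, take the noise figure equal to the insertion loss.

15.16 dB

Convert to linear (a loss of L dB is a gain of −L dB): F_i = 10^(NF_i/10), G_i = 10^(G_i,dB/10)
  Stage 1: F_1 = 10^(3.64/10) = 2.312, G_1 = 10^(−3.64/10) = 0.4325
  Stage 2: F_2 = 10^(0.933/10) = 1.240, G_2 = 10^(−0.933/10) = 0.8067
  Stage 3: F_3 = 10^(3.97/10) = 2.495, G_3 = 10^(−3.14/10) = 0.4853
  Stage 4: F_4 = 10^(7.28/10) = 5.346, G_4 = 10^(18.5/10) = 70.79
Friis cascade:
  F = 2.312 + (1.240 − 1)/0.4325 + (2.495 − 1)/0.3489 + (5.346 − 1)/0.1693 = 32.82
NF = 10 log₁₀(32.82) = 15.16 dB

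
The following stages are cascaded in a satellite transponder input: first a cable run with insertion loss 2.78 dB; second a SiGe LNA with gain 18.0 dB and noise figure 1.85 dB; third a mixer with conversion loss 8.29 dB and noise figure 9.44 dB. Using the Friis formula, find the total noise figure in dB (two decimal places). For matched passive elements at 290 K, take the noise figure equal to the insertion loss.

4.97 dB

Convert to linear (a loss of L dB is a gain of −L dB): F_i = 10^(NF_i/10), G_i = 10^(G_i,dB/10)
  Stage 1: F_1 = 10^(2.78/10) = 1.897, G_1 = 10^(−2.78/10) = 0.5272
  Stage 2: F_2 = 10^(1.85/10) = 1.531, G_2 = 10^(18.0/10) = 63.10
  Stage 3: F_3 = 10^(9.44/10) = 8.790, G_3 = 10^(−8.29/10) = 0.1483
Friis cascade:
  F = 1.897 + (1.531 − 1)/0.5272 + (8.790 − 1)/33.27 = 3.138
NF = 10 log₁₀(3.138) = 4.97 dB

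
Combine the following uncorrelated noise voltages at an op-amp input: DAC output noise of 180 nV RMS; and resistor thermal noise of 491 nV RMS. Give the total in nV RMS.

523 nV

Uncorrelated sources add in power (mean-square): V_tot = √(ΣV_i²)
V_tot = √[(1.80×10⁻⁷)² + (4.91×10⁻⁷)²] = 5.23×10⁻⁷ V = 523 nV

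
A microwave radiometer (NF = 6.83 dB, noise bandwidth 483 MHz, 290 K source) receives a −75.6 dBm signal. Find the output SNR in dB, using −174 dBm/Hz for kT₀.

4.7 dB

Noise floor: N = −174 + 10 log₁₀(B) + NF
10 log₁₀(4.83×10⁸) = 86.84 dB
N = −174 + 86.84 + 6.83 = −80.33 dBm
SNR = P_sig − N = −75.6 − (−80.33) = 4.73 dB → 4.7 dB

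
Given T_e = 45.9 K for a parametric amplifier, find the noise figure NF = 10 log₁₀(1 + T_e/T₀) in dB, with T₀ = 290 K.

F = 1 + T_e/T₀ = 1 + 45.9/290 = 1.15828
NF = 10 log₁₀(1.15828) = 0.638 dB

0.638 dB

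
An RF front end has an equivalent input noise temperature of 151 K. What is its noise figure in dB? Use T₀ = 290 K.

1.82 dB

F = 1 + T_e/T₀ = 1 + 151/290 = 1.52069
NF = 10 log₁₀(1.52069) = 1.82 dB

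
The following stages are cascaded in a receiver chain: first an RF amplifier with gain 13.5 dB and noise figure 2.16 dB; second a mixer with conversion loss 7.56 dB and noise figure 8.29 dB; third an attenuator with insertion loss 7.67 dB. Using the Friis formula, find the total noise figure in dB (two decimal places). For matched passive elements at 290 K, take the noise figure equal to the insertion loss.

4.96 dB

Convert to linear (a loss of L dB is a gain of −L dB): F_i = 10^(NF_i/10), G_i = 10^(G_i,dB/10)
  Stage 1: F_1 = 10^(2.16/10) = 1.644, G_1 = 10^(13.5/10) = 22.39
  Stage 2: F_2 = 10^(8.29/10) = 6.745, G_2 = 10^(−7.56/10) = 0.1754
  Stage 3: F_3 = 10^(7.67/10) = 5.848, G_3 = 10^(−7.67/10) = 0.1710
Friis cascade:
  F = 1.644 + (6.745 − 1)/22.39 + (5.848 − 1)/3.926 = 3.136
NF = 10 log₁₀(3.136) = 4.96 dB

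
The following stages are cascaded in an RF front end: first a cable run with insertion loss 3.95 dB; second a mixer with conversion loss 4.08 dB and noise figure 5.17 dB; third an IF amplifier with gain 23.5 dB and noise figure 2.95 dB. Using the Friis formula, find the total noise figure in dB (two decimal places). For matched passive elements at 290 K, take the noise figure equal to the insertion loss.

11.57 dB

Convert to linear (a loss of L dB is a gain of −L dB): F_i = 10^(NF_i/10), G_i = 10^(G_i,dB/10)
  Stage 1: F_1 = 10^(3.95/10) = 2.483, G_1 = 10^(−3.95/10) = 0.4027
  Stage 2: F_2 = 10^(5.17/10) = 3.289, G_2 = 10^(−4.08/10) = 0.3908
  Stage 3: F_3 = 10^(2.95/10) = 1.972, G_3 = 10^(23.5/10) = 223.9
Friis cascade:
  F = 2.483 + (3.289 − 1)/0.4027 + (1.972 − 1)/0.1574 = 14.34
NF = 10 log₁₀(14.34) = 11.57 dB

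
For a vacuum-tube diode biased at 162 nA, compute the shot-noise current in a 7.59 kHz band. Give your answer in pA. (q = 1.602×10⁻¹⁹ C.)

19.8 pA

I_n = √(2qI·B)
2qI·B = 2 × 1.602×10⁻¹⁹ × 1.62×10⁻⁷ × 7.59×10³ = 3.94×10⁻²² A²
I_n = √(3.94×10⁻²²) = 1.98×10⁻¹¹ A = 19.8 pA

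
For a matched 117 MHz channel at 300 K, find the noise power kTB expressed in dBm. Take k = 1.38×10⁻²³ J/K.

P_n = kTB = 1.38×10⁻²³ × 300 × 1.17×10⁸ = 4.84×10⁻¹³ W
In dBm: 10 log₁₀(4.84×10⁻¹³ / 10⁻³) = −93.1 dBm

−93.1 dBm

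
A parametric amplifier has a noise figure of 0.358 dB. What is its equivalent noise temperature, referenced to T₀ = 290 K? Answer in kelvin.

24.9 K

F = 10^(0.358/10) = 1.08593
T_e = (F − 1)·T₀ = (1.08593 − 1) × 290 = 24.9 K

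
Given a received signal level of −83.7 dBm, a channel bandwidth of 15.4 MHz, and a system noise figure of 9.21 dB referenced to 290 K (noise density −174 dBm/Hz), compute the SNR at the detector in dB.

9.2 dB

Noise floor: N = −174 + 10 log₁₀(B) + NF
10 log₁₀(1.54×10⁷) = 71.88 dB
N = −174 + 71.88 + 9.21 = −92.91 dBm
SNR = P_sig − N = −83.7 − (−92.91) = 9.21 dB → 9.2 dB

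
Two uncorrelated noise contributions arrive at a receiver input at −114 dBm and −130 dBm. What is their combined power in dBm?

−113.9 dBm

Convert to linear, add, convert back:
P₁ = 3.98×10⁻¹⁵ W, P₂ = 1.00×10⁻¹⁶ W
P_tot = 4.08×10⁻¹⁵ W → 10 log₁₀(P_tot / 10⁻³) = −113.9 dBm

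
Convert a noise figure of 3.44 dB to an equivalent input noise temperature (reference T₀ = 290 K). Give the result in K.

350 K

F = 10^(3.44/10) = 2.208
T_e = (F − 1)·T₀ = (2.208 − 1) × 290 = 350 K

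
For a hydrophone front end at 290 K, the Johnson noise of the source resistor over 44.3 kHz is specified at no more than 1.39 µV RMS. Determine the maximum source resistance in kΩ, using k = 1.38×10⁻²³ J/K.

Johnson–Nyquist: V_n = √(4kTRB) ⇒ R = V_n² / (4kTB)
4kTB = 4 × 1.38×10⁻²³ × 290 × 4.43×10⁴ = 7.09×10⁻¹⁶
R = (1.39×10⁻⁶)² / 7.09×10⁻¹⁶ = 2.72×10³ Ω = 2.72 kΩ

2.72 kΩ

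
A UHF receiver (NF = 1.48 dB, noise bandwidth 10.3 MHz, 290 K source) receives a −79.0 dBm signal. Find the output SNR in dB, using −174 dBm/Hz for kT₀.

23.4 dB

Noise floor: N = −174 + 10 log₁₀(B) + NF
10 log₁₀(1.03×10⁷) = 70.13 dB
N = −174 + 70.13 + 1.48 = −102.39 dBm
SNR = P_sig − N = −79.0 − (−102.39) = 23.39 dB → 23.4 dB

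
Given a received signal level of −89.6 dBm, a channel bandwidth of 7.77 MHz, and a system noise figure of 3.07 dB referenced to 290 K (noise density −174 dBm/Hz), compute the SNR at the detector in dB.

Noise floor: N = −174 + 10 log₁₀(B) + NF
10 log₁₀(7.77×10⁶) = 68.9 dB
N = −174 + 68.9 + 3.07 = −102.03 dBm
SNR = P_sig − N = −89.6 − (−102.03) = 12.43 dB → 12.4 dB

12.4 dB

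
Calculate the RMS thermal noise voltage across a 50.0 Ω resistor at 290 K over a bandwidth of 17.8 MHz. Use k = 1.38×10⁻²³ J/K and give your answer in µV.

3.77 µV

V_n = √(4kTRB)
4kTRB = 4 × 1.38×10⁻²³ × 290 × 5.00×10¹ × 1.78×10⁷ = 1.42×10⁻¹¹ V²
V_n = √(1.42×10⁻¹¹) = 3.77×10⁻⁶ V = 3.77 µV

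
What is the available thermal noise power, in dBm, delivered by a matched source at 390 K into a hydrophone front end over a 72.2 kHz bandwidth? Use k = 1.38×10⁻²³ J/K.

−124.1 dBm

P_n = kTB = 1.38×10⁻²³ × 390 × 7.22×10⁴ = 3.89×10⁻¹⁶ W
In dBm: 10 log₁₀(3.89×10⁻¹⁶ / 10⁻³) = −124.1 dBm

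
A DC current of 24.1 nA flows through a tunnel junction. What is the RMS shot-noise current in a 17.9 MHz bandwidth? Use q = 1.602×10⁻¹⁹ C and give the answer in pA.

I_n = √(2qI·B)
2qI·B = 2 × 1.602×10⁻¹⁹ × 2.41×10⁻⁸ × 1.79×10⁷ = 1.38×10⁻¹⁹ A²
I_n = √(1.38×10⁻¹⁹) = 3.72×10⁻¹⁰ A = 372 pA

372 pA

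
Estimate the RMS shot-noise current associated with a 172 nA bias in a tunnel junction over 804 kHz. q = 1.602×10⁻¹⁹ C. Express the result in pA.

210 pA

I_n = √(2qI·B)
2qI·B = 2 × 1.602×10⁻¹⁹ × 1.72×10⁻⁷ × 8.04×10⁵ = 4.43×10⁻²⁰ A²
I_n = √(4.43×10⁻²⁰) = 2.10×10⁻¹⁰ A = 210 pA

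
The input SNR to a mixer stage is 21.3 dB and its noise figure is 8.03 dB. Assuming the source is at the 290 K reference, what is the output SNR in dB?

By definition F = SNR_in/SNR_out, so in dB: SNR_out = SNR_in − NF
SNR_out = 21.3 − 8.03 = 13.27 dB

13.27 dB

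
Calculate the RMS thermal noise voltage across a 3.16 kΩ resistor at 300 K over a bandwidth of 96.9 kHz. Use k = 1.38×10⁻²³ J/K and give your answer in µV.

V_n = √(4kTRB)
4kTRB = 4 × 1.38×10⁻²³ × 300 × 3.16×10³ × 9.69×10⁴ = 5.07×10⁻¹² V²
V_n = √(5.07×10⁻¹²) = 2.25×10⁻⁶ V = 2.25 µV

2.25 µV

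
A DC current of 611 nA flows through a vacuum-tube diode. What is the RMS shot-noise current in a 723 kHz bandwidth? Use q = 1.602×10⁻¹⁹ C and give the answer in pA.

376 pA

I_n = √(2qI·B)
2qI·B = 2 × 1.602×10⁻¹⁹ × 6.11×10⁻⁷ × 7.23×10⁵ = 1.42×10⁻¹⁹ A²
I_n = √(1.42×10⁻¹⁹) = 3.76×10⁻¹⁰ A = 376 pA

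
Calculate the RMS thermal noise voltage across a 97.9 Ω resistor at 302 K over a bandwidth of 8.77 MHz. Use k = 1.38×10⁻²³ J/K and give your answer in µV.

V_n = √(4kTRB)
4kTRB = 4 × 1.38×10⁻²³ × 302 × 9.79×10¹ × 8.77×10⁶ = 1.43×10⁻¹¹ V²
V_n = √(1.43×10⁻¹¹) = 3.78×10⁻⁶ V = 3.78 µV

3.78 µV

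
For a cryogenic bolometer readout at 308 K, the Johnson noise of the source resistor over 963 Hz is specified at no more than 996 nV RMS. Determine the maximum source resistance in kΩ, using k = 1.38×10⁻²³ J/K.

60.6 kΩ

Johnson–Nyquist: V_n = √(4kTRB) ⇒ R = V_n² / (4kTB)
4kTB = 4 × 1.38×10⁻²³ × 308 × 9.63×10² = 1.64×10⁻¹⁷
R = (9.96×10⁻⁷)² / 1.64×10⁻¹⁷ = 6.06×10⁴ Ω = 60.6 kΩ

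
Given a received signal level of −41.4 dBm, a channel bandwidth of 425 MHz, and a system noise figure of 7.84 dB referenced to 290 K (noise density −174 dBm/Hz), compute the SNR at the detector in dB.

Noise floor: N = −174 + 10 log₁₀(B) + NF
10 log₁₀(4.25×10⁸) = 86.28 dB
N = −174 + 86.28 + 7.84 = −79.88 dBm
SNR = P_sig − N = −41.4 − (−79.88) = 38.48 dB → 38.5 dB

38.5 dB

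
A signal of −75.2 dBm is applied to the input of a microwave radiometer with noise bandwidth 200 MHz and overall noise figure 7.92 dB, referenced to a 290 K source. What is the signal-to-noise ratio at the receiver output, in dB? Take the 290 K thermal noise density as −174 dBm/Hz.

7.9 dB

Noise floor: N = −174 + 10 log₁₀(B) + NF
10 log₁₀(2.00×10⁸) = 83.01 dB
N = −174 + 83.01 + 7.92 = −83.07 dBm
SNR = P_sig − N = −75.2 − (−83.07) = 7.87 dB → 7.9 dB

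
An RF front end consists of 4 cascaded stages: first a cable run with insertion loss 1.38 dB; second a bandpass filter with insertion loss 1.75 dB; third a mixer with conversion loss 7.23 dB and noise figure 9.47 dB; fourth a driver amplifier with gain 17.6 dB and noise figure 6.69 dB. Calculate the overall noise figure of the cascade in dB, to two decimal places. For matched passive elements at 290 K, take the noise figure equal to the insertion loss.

Convert to linear (a loss of L dB is a gain of −L dB): F_i = 10^(NF_i/10), G_i = 10^(G_i,dB/10)
  Stage 1: F_1 = 10^(1.38/10) = 1.374, G_1 = 10^(−1.38/10) = 0.7278
  Stage 2: F_2 = 10^(1.75/10) = 1.496, G_2 = 10^(−1.75/10) = 0.6683
  Stage 3: F_3 = 10^(9.47/10) = 8.851, G_3 = 10^(−7.23/10) = 0.1892
  Stage 4: F_4 = 10^(6.69/10) = 4.667, G_4 = 10^(17.6/10) = 57.54
Friis cascade:
  F = 1.374 + (1.496 − 1)/0.7278 + (8.851 − 1)/0.4864 + (4.667 − 1)/0.09204 = 58.03
NF = 10 log₁₀(58.03) = 17.64 dB

17.64 dB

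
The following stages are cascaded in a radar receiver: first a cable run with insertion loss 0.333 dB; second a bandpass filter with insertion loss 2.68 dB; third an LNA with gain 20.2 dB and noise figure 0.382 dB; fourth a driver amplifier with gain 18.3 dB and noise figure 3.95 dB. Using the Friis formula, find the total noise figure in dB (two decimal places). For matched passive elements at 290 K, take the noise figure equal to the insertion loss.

3.45 dB

Convert to linear (a loss of L dB is a gain of −L dB): F_i = 10^(NF_i/10), G_i = 10^(G_i,dB/10)
  Stage 1: F_1 = 10^(0.333/10) = 1.080, G_1 = 10^(−0.333/10) = 0.9262
  Stage 2: F_2 = 10^(2.68/10) = 1.854, G_2 = 10^(−2.68/10) = 0.5395
  Stage 3: F_3 = 10^(0.382/10) = 1.092, G_3 = 10^(20.2/10) = 104.7
  Stage 4: F_4 = 10^(3.95/10) = 2.483, G_4 = 10^(18.3/10) = 67.61
Friis cascade:
  F = 1.080 + (1.854 − 1)/0.9262 + (1.092 − 1)/0.4997 + (2.483 − 1)/52.32 = 2.214
NF = 10 log₁₀(2.214) = 3.45 dB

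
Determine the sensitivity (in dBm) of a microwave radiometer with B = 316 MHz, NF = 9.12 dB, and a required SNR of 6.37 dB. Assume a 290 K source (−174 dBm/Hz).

−73.5 dBm

Sensitivity = −174 + 10 log₁₀(B) + NF + SNR_min
= −174 + 85 + 9.12 + 6.37
= −73.51 dBm → −73.5 dBm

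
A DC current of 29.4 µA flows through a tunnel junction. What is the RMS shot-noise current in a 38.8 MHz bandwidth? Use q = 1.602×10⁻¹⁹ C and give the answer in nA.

19.1 nA

I_n = √(2qI·B)
2qI·B = 2 × 1.602×10⁻¹⁹ × 2.94×10⁻⁵ × 3.88×10⁷ = 3.65×10⁻¹⁶ A²
I_n = √(3.65×10⁻¹⁶) = 1.91×10⁻⁸ A = 19.1 nA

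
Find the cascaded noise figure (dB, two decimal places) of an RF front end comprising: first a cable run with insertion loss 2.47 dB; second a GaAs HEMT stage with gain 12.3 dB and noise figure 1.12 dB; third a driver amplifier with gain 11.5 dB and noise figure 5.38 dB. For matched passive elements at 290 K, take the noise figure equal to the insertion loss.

4.05 dB

Convert to linear (a loss of L dB is a gain of −L dB): F_i = 10^(NF_i/10), G_i = 10^(G_i,dB/10)
  Stage 1: F_1 = 10^(2.47/10) = 1.766, G_1 = 10^(−2.47/10) = 0.5662
  Stage 2: F_2 = 10^(1.12/10) = 1.294, G_2 = 10^(12.3/10) = 16.98
  Stage 3: F_3 = 10^(5.38/10) = 3.451, G_3 = 10^(11.5/10) = 14.13
Friis cascade:
  F = 1.766 + (1.294 − 1)/0.5662 + (3.451 − 1)/9.616 = 2.541
NF = 10 log₁₀(2.541) = 4.05 dB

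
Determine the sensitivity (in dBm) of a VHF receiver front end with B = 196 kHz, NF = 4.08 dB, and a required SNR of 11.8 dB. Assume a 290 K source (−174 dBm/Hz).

−105.2 dBm

Sensitivity = −174 + 10 log₁₀(B) + NF + SNR_min
= −174 + 52.92 + 4.08 + 11.8
= −105.20 dBm → −105.2 dBm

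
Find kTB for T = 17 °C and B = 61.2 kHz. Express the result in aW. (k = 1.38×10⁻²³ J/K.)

T = 17 °C + 273.15 = 290.15 K
P_n = kTB = 1.38×10⁻²³ × 290.15 × 6.12×10⁴ = 2.45×10⁻¹⁶ W = 245 aW

245 aW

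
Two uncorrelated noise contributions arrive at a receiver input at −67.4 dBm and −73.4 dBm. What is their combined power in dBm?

−66.4 dBm

Convert to linear, add, convert back:
P₁ = 1.82×10⁻¹⁰ W, P₂ = 4.57×10⁻¹¹ W
P_tot = 2.28×10⁻¹⁰ W → 10 log₁₀(P_tot / 10⁻³) = −66.4 dBm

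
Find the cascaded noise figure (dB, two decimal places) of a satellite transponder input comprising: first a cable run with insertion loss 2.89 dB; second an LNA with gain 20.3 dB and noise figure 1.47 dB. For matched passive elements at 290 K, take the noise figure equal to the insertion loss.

4.36 dB

Convert to linear (a loss of L dB is a gain of −L dB): F_i = 10^(NF_i/10), G_i = 10^(G_i,dB/10)
  Stage 1: F_1 = 10^(2.89/10) = 1.945, G_1 = 10^(−2.89/10) = 0.5140
  Stage 2: F_2 = 10^(1.47/10) = 1.403, G_2 = 10^(20.3/10) = 107.2
Friis cascade:
  F = 1.945 + (1.403 − 1)/0.5140 = 2.729
NF = 10 log₁₀(2.729) = 4.36 dB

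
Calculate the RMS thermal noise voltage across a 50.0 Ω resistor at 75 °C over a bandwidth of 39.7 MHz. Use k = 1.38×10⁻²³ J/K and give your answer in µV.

6.18 µV

T = 75 °C + 273.15 = 348.15 K
V_n = √(4kTRB)
4kTRB = 4 × 1.38×10⁻²³ × 348.15 × 5.00×10¹ × 3.97×10⁷ = 3.81×10⁻¹¹ V²
V_n = √(3.81×10⁻¹¹) = 6.18×10⁻⁶ V = 6.18 µV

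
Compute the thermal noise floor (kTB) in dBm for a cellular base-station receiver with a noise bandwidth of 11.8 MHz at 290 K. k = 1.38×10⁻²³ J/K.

P_n = kTB = 1.38×10⁻²³ × 290 × 1.18×10⁷ = 4.72×10⁻¹⁴ W
In dBm: 10 log₁₀(4.72×10⁻¹⁴ / 10⁻³) = −103.3 dBm

−103.3 dBm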